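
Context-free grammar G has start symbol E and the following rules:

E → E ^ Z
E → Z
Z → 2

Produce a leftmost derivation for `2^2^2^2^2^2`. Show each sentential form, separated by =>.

E=>E^Z=>E^Z^Z=>E^Z^Z^Z=>E^Z^Z^Z^Z=>E^Z^Z^Z^Z^Z=>Z^Z^Z^Z^Z^Z=>2^Z^Z^Z^Z^Z=>2^2^Z^Z^Z^Z=>2^2^2^Z^Z^Z=>2^2^2^2^Z^Z=>2^2^2^2^2^Z=>2^2^2^2^2^2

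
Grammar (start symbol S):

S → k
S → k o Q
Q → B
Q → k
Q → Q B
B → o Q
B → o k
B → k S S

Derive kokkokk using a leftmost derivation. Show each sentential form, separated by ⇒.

S⇒koQ⇒koB⇒kokSS⇒kokkoQS⇒kokkokS⇒kokkokk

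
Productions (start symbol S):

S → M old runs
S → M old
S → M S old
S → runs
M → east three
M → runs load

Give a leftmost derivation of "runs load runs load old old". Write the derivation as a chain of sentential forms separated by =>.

S => M S old   [S → M S old]
M S old => runs load S old   [M → runs load]
runs load S old => runs load M old old   [S → M old]
runs load M old old => runs load runs load old old   [M → runs load]

S => M S old => runs load S old => runs load M old old => runs load runs load old old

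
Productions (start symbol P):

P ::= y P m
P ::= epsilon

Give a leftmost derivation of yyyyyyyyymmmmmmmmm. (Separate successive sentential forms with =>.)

P=>yPm=>yyPmm=>yyyPmmm=>yyyyPmmmm=>yyyyyPmmmmm=>yyyyyyPmmmmmm=>yyyyyyyPmmmmmmm=>yyyyyyyyPmmmmmmmm=>yyyyyyyyyPmmmmmmmmm=>yyyyyyyyymmmmmmmmm

P => yPm   [P ::= y P m]
yPm => yyPmm   [P ::= y P m]
yyPmm => yyyPmmm   [P ::= y P m]
yyyPmmm => yyyyPmmmm   [P ::= y P m]
yyyyPmmmm => yyyyyPmmmmm   [P ::= y P m]
yyyyyPmmmmm => yyyyyyPmmmmmm   [P ::= y P m]
yyyyyyPmmmmmm => yyyyyyyPmmmmmmm   [P ::= y P m]
yyyyyyyPmmmmmmm => yyyyyyyyPmmmmmmmm   [P ::= y P m]
yyyyyyyyPmmmmmmmm => yyyyyyyyyPmmmmmmmmm   [P ::= y P m]
yyyyyyyyyPmmmmmmmmm => yyyyyyyyymmmmmmmmm   [P ::= epsilon]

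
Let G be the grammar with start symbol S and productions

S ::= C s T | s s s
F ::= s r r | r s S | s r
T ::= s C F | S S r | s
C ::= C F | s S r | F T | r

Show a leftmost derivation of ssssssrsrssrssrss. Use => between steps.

S => CsT => sSrsT => sCsTrsT => ssSrsTrsT => ssCsTrsTrsT => ssCFsTrsTrsT => sssSrFsTrsTrsT => ssssssrFsTrsTrsT => ssssssrsrsTrsTrsT => ssssssrsrssrsTrsT => ssssssrsrssrssrsT => ssssssrsrssrssrss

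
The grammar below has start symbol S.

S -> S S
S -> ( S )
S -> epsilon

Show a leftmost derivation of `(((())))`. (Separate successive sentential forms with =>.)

S => (S)   [S -> ( S )]
(S) => ((S))   [S -> ( S )]
((S)) => (((S)))   [S -> ( S )]
(((S))) => (((SS)))   [S -> S S]
(((SS))) => ((((S)S)))   [S -> ( S )]
((((S)S))) => (((()S)))   [S -> epsilon]
(((()S))) => (((())))   [S -> epsilon]

S => (S) => ((S)) => (((S))) => (((SS))) => ((((S)S))) => (((()S))) => (((())))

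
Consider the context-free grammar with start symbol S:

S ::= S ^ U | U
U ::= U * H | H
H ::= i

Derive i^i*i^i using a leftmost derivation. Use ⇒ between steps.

S ⇒ S^U ⇒ S^U^U ⇒ U^U^U ⇒ H^U^U ⇒ i^U^U ⇒ i^U*H^U ⇒ i^H*H^U ⇒ i^i*H^U ⇒ i^i*i^U ⇒ i^i*i^H ⇒ i^i*i^i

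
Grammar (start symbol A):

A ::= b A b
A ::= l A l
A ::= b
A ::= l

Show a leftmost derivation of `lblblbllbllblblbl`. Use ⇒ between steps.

A⇒lAl⇒lbAbl⇒lblAlbl⇒lblbAblbl⇒lblblAlblbl⇒lblblbAblblbl⇒lblblblAlblblbl⇒lblblbllAllblblbl⇒lblblbllbllblblbl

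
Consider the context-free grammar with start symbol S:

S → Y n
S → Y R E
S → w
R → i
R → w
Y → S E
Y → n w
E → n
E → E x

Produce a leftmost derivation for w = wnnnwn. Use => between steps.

S => YRE   [S → Y R E]
YRE => SERE   [Y → S E]
SERE => YnERE   [S → Y n]
YnERE => SEnERE   [Y → S E]
SEnERE => wEnERE   [S → w]
wEnERE => wnnERE   [E → n]
wnnERE => wnnnRE   [E → n]
wnnnRE => wnnnwE   [R → w]
wnnnwE => wnnnwn   [E → n]

S => YRE => SERE => YnERE => SEnERE => wEnERE => wnnERE => wnnnRE => wnnnwE => wnnnwn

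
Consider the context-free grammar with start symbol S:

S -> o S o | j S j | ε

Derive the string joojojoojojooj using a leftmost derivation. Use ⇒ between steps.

S⇒jSj⇒joSoj⇒jooSooj⇒joojSjooj⇒joojoSojooj⇒joojojSjojooj⇒joojojoSojojooj⇒joojojoojojooj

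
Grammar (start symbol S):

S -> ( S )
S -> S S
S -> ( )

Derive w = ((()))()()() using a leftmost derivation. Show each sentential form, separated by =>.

S => SS   [S -> S S]
SS => SSS   [S -> S S]
SSS => SSSS   [S -> S S]
SSSS => (S)SSS   [S -> ( S )]
(S)SSS => ((S))SSS   [S -> ( S )]
((S))SSS => ((()))SSS   [S -> ( )]
((()))SSS => ((()))()SS   [S -> ( )]
((()))()SS => ((()))()()S   [S -> ( )]
((()))()()S => ((()))()()()   [S -> ( )]

S => SS => SSS => SSSS => (S)SSS => ((S))SSS => ((()))SSS => ((()))()SS => ((()))()()S => ((()))()()()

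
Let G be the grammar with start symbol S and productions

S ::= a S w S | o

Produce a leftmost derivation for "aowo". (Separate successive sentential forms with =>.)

S=>aSwS=>aowS=>aowo

S => aSwS   [S ::= a S w S]
aSwS => aowS   [S ::= o]
aowS => aowo   [S ::= o]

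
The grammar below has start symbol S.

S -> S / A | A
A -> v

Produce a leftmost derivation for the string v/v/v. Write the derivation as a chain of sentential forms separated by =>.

S => S/A => S/A/A => A/A/A => v/A/A => v/v/A => v/v/v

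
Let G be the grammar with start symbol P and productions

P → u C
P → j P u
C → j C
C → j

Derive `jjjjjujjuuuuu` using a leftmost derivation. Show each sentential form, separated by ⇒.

P ⇒ jPu   [P → j P u]
jPu ⇒ jjPuu   [P → j P u]
jjPuu ⇒ jjjPuuu   [P → j P u]
jjjPuuu ⇒ jjjjPuuuu   [P → j P u]
jjjjPuuuu ⇒ jjjjjPuuuuu   [P → j P u]
jjjjjPuuuuu ⇒ jjjjjuCuuuuu   [P → u C]
jjjjjuCuuuuu ⇒ jjjjjujCuuuuu   [C → j C]
jjjjjujCuuuuu ⇒ jjjjjujjuuuuu   [C → j]

P ⇒ jPu ⇒ jjPuu ⇒ jjjPuuu ⇒ jjjjPuuuu ⇒ jjjjjPuuuuu ⇒ jjjjjuCuuuuu ⇒ jjjjjujCuuuuu ⇒ jjjjjujjuuuuu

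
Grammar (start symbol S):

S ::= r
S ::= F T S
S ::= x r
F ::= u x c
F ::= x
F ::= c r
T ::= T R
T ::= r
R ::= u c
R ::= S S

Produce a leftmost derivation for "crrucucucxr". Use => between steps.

S => FTS   [S ::= F T S]
FTS => crTS   [F ::= c r]
crTS => crTRS   [T ::= T R]
crTRS => crTRRS   [T ::= T R]
crTRRS => crTRRRS   [T ::= T R]
crTRRRS => crrRRRS   [T ::= r]
crrRRRS => crrucRRS   [R ::= u c]
crrucRRS => crrucucRS   [R ::= u c]
crrucucRS => crrucucucS   [R ::= u c]
crrucucucS => crrucucucxr   [S ::= x r]

S => FTS => crTS => crTRS => crTRRS => crTRRRS => crrRRRS => crrucRRS => crrucucRS => crrucucucS => crrucucucxr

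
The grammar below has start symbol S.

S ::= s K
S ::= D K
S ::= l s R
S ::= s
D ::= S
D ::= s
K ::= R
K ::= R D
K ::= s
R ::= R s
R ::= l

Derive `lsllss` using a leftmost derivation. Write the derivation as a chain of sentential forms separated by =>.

S=>DK=>SK=>lsRK=>lslK=>lslR=>lslRs=>lslRss=>lsllss

S => DK   [S ::= D K]
DK => SK   [D ::= S]
SK => lsRK   [S ::= l s R]
lsRK => lslK   [R ::= l]
lslK => lslR   [K ::= R]
lslR => lslRs   [R ::= R s]
lslRs => lslRss   [R ::= R s]
lslRss => lsllss   [R ::= l]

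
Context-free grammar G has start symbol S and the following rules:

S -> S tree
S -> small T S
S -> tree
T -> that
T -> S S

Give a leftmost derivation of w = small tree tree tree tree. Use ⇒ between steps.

S ⇒ S tree   [S -> S tree]
S tree ⇒ small T S tree   [S -> small T S]
small T S tree ⇒ small S S S tree   [T -> S S]
small S S S tree ⇒ small tree S S tree   [S -> tree]
small tree S S tree ⇒ small tree tree S tree   [S -> tree]
small tree tree S tree ⇒ small tree tree tree tree   [S -> tree]

S ⇒ S tree ⇒ small T S tree ⇒ small S S S tree ⇒ small tree S S tree ⇒ small tree tree S tree ⇒ small tree tree tree tree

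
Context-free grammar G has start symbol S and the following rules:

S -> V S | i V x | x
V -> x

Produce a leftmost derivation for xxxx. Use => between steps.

S => VS   [S -> V S]
VS => xS   [V -> x]
xS => xVS   [S -> V S]
xVS => xxS   [V -> x]
xxS => xxVS   [S -> V S]
xxVS => xxxS   [V -> x]
xxxS => xxxx   [S -> x]

S => VS => xS => xVS => xxS => xxVS => xxxS => xxxx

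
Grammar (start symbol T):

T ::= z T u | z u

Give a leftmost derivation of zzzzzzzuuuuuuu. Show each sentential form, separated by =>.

T => zTu   [T ::= z T u]
zTu => zzTuu   [T ::= z T u]
zzTuu => zzzTuuu   [T ::= z T u]
zzzTuuu => zzzzTuuuu   [T ::= z T u]
zzzzTuuuu => zzzzzTuuuuu   [T ::= z T u]
zzzzzTuuuuu => zzzzzzTuuuuuu   [T ::= z T u]
zzzzzzTuuuuuu => zzzzzzzuuuuuuu   [T ::= z u]

T => zTu => zzTuu => zzzTuuu => zzzzTuuuu => zzzzzTuuuuu => zzzzzzTuuuuuu => zzzzzzzuuuuuuu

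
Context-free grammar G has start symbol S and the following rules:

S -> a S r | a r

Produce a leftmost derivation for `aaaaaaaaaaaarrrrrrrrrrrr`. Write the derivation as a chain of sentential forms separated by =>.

S => aSr => aaSrr => aaaSrrr => aaaaSrrrr => aaaaaSrrrrr => aaaaaaSrrrrrr => aaaaaaaSrrrrrrr => aaaaaaaaSrrrrrrrr => aaaaaaaaaSrrrrrrrrr => aaaaaaaaaaSrrrrrrrrrr => aaaaaaaaaaaSrrrrrrrrrrr => aaaaaaaaaaaarrrrrrrrrrrr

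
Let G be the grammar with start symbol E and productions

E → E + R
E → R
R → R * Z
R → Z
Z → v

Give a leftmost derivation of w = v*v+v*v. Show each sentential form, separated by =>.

E=>E+R=>R+R=>R*Z+R=>Z*Z+R=>v*Z+R=>v*v+R=>v*v+R*Z=>v*v+Z*Z=>v*v+v*Z=>v*v+v*v

E => E+R   [E → E + R]
E+R => R+R   [E → R]
R+R => R*Z+R   [R → R * Z]
R*Z+R => Z*Z+R   [R → Z]
Z*Z+R => v*Z+R   [Z → v]
v*Z+R => v*v+R   [Z → v]
v*v+R => v*v+R*Z   [R → R * Z]
v*v+R*Z => v*v+Z*Z   [R → Z]
v*v+Z*Z => v*v+v*Z   [Z → v]
v*v+v*Z => v*v+v*v   [Z → v]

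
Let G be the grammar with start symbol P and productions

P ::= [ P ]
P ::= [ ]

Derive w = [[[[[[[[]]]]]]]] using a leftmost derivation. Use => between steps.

P => [P] => [[P]] => [[[P]]] => [[[[P]]]] => [[[[[P]]]]] => [[[[[[P]]]]]] => [[[[[[[P]]]]]]] => [[[[[[[[]]]]]]]]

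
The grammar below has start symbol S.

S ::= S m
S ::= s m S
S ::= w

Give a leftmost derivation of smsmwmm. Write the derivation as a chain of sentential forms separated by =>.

S => Sm => smSm => smsmSm => smsmSmm => smsmwmm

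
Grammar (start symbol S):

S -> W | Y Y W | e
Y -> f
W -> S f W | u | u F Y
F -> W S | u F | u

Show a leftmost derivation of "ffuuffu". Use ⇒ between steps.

S⇒YYW⇒fYW⇒ffW⇒ffSfW⇒ffWfW⇒ffuFYfW⇒ffuuYfW⇒ffuuffW⇒ffuuffu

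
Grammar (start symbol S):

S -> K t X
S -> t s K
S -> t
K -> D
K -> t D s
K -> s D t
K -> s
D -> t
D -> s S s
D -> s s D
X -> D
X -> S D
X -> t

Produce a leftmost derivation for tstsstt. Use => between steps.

S=>KtX=>tDstX=>tsSsstX=>tstsstX=>tstsstt

S => KtX   [S -> K t X]
KtX => tDstX   [K -> t D s]
tDstX => tsSsstX   [D -> s S s]
tsSsstX => tstsstX   [S -> t]
tstsstX => tstsstt   [X -> t]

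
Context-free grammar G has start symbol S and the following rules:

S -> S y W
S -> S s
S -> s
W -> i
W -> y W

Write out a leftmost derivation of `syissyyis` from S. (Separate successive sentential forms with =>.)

S=>Ss=>SyWs=>SsyWs=>SssyWs=>SyWssyWs=>syWssyWs=>syissyWs=>syissyyWs=>syissyyis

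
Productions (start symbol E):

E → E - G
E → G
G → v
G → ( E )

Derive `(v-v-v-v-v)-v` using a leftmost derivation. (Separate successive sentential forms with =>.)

E => E-G   [E → E - G]
E-G => G-G   [E → G]
G-G => (E)-G   [G → ( E )]
(E)-G => (E-G)-G   [E → E - G]
(E-G)-G => (E-G-G)-G   [E → E - G]
(E-G-G)-G => (E-G-G-G)-G   [E → E - G]
(E-G-G-G)-G => (E-G-G-G-G)-G   [E → E - G]
(E-G-G-G-G)-G => (G-G-G-G-G)-G   [E → G]
(G-G-G-G-G)-G => (v-G-G-G-G)-G   [G → v]
(v-G-G-G-G)-G => (v-v-G-G-G)-G   [G → v]
(v-v-G-G-G)-G => (v-v-v-G-G)-G   [G → v]
(v-v-v-G-G)-G => (v-v-v-v-G)-G   [G → v]
(v-v-v-v-G)-G => (v-v-v-v-v)-G   [G → v]
(v-v-v-v-v)-G => (v-v-v-v-v)-v   [G → v]

E=>E-G=>G-G=>(E)-G=>(E-G)-G=>(E-G-G)-G=>(E-G-G-G)-G=>(E-G-G-G-G)-G=>(G-G-G-G-G)-G=>(v-G-G-G-G)-G=>(v-v-G-G-G)-G=>(v-v-v-G-G)-G=>(v-v-v-v-G)-G=>(v-v-v-v-v)-G=>(v-v-v-v-v)-v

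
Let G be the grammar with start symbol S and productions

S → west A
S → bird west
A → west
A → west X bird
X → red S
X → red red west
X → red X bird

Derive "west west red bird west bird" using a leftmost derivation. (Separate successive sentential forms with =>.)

S => west A   [S → west A]
west A => west west X bird   [A → west X bird]
west west X bird => west west red S bird   [X → red S]
west west red S bird => west west red bird west bird   [S → bird west]

S => west A => west west X bird => west west red S bird => west west red bird west bird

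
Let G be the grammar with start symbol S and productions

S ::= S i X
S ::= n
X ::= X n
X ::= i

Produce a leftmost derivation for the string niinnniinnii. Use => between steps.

S => SiX   [S ::= S i X]
SiX => SiXiX   [S ::= S i X]
SiXiX => SiXiXiX   [S ::= S i X]
SiXiXiX => niXiXiX   [S ::= n]
niXiXiX => niXniXiX   [X ::= X n]
niXniXiX => niXnniXiX   [X ::= X n]
niXnniXiX => niXnnniXiX   [X ::= X n]
niXnnniXiX => niinnniXiX   [X ::= i]
niinnniXiX => niinnniXniX   [X ::= X n]
niinnniXniX => niinnniXnniX   [X ::= X n]
niinnniXnniX => niinnniinniX   [X ::= i]
niinnniinniX => niinnniinnii   [X ::= i]

S => SiX => SiXiX => SiXiXiX => niXiXiX => niXniXiX => niXnniXiX => niXnnniXiX => niinnniXiX => niinnniXniX => niinnniXnniX => niinnniinniX => niinnniinnii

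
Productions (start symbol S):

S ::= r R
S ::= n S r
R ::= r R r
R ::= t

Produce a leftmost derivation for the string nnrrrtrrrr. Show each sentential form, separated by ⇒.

S ⇒ nSr   [S ::= n S r]
nSr ⇒ nnSrr   [S ::= n S r]
nnSrr ⇒ nnrRrr   [S ::= r R]
nnrRrr ⇒ nnrrRrrr   [R ::= r R r]
nnrrRrrr ⇒ nnrrrRrrrr   [R ::= r R r]
nnrrrRrrrr ⇒ nnrrrtrrrr   [R ::= t]

S ⇒ nSr ⇒ nnSrr ⇒ nnrRrr ⇒ nnrrRrrr ⇒ nnrrrRrrrr ⇒ nnrrrtrrrr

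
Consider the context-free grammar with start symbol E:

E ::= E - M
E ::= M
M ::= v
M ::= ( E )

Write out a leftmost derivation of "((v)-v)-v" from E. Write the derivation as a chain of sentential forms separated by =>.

E => E-M   [E ::= E - M]
E-M => M-M   [E ::= M]
M-M => (E)-M   [M ::= ( E )]
(E)-M => (E-M)-M   [E ::= E - M]
(E-M)-M => (M-M)-M   [E ::= M]
(M-M)-M => ((E)-M)-M   [M ::= ( E )]
((E)-M)-M => ((M)-M)-M   [E ::= M]
((M)-M)-M => ((v)-M)-M   [M ::= v]
((v)-M)-M => ((v)-v)-M   [M ::= v]
((v)-v)-M => ((v)-v)-v   [M ::= v]

E => E-M => M-M => (E)-M => (E-M)-M => (M-M)-M => ((E)-M)-M => ((M)-M)-M => ((v)-M)-M => ((v)-v)-M => ((v)-v)-v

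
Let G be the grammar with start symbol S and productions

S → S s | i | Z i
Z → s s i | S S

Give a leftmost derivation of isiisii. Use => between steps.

S => Zi => SSi => SsSi => ZisSi => SSisSi => SsSisSi => isSisSi => isiisSi => isiisii

S => Zi   [S → Z i]
Zi => SSi   [Z → S S]
SSi => SsSi   [S → S s]
SsSi => ZisSi   [S → Z i]
ZisSi => SSisSi   [Z → S S]
SSisSi => SsSisSi   [S → S s]
SsSisSi => isSisSi   [S → i]
isSisSi => isiisSi   [S → i]
isiisSi => isiisii   [S → i]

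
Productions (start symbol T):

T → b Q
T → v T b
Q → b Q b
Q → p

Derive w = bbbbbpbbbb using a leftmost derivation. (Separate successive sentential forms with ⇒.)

T⇒bQ⇒bbQb⇒bbbQbb⇒bbbbQbbb⇒bbbbbQbbbb⇒bbbbbpbbbb

T ⇒ bQ   [T → b Q]
bQ ⇒ bbQb   [Q → b Q b]
bbQb ⇒ bbbQbb   [Q → b Q b]
bbbQbb ⇒ bbbbQbbb   [Q → b Q b]
bbbbQbbb ⇒ bbbbbQbbbb   [Q → b Q b]
bbbbbQbbbb ⇒ bbbbbpbbbb   [Q → p]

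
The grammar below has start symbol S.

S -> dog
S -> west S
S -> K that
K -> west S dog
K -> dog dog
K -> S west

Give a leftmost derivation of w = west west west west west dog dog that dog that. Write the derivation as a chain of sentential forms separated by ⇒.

S ⇒ K that ⇒ west S dog that ⇒ west west S dog that ⇒ west west west S dog that ⇒ west west west west S dog that ⇒ west west west west west S dog that ⇒ west west west west west K that dog that ⇒ west west west west west dog dog that dog that

S ⇒ K that   [S -> K that]
K that ⇒ west S dog that   [K -> west S dog]
west S dog that ⇒ west west S dog that   [S -> west S]
west west S dog that ⇒ west west west S dog that   [S -> west S]
west west west S dog that ⇒ west west west west S dog that   [S -> west S]
west west west west S dog that ⇒ west west west west west S dog that   [S -> west S]
west west west west west S dog that ⇒ west west west west west K that dog that   [S -> K that]
west west west west west K that dog that ⇒ west west west west west dog dog that dog that   [K -> dog dog]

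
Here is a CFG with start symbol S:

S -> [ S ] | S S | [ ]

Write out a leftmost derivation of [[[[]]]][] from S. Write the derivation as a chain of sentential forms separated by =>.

S => SS => [S]S => [[S]]S => [[[S]]]S => [[[[]]]]S => [[[[]]]][]

S => SS   [S -> S S]
SS => [S]S   [S -> [ S ]]
[S]S => [[S]]S   [S -> [ S ]]
[[S]]S => [[[S]]]S   [S -> [ S ]]
[[[S]]]S => [[[[]]]]S   [S -> [ ]]
[[[[]]]]S => [[[[]]]][]   [S -> [ ]]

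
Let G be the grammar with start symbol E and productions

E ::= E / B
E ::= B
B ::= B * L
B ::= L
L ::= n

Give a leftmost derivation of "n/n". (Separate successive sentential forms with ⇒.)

E ⇒ E/B   [E ::= E / B]
E/B ⇒ B/B   [E ::= B]
B/B ⇒ L/B   [B ::= L]
L/B ⇒ n/B   [L ::= n]
n/B ⇒ n/L   [B ::= L]
n/L ⇒ n/n   [L ::= n]

E ⇒ E/B ⇒ B/B ⇒ L/B ⇒ n/B ⇒ n/L ⇒ n/n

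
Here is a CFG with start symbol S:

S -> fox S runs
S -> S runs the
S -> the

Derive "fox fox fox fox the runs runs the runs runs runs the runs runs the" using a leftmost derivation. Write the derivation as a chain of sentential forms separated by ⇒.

S ⇒ S runs the ⇒ fox S runs runs the ⇒ fox S runs the runs runs the ⇒ fox fox S runs runs the runs runs the ⇒ fox fox fox S runs runs runs the runs runs the ⇒ fox fox fox S runs the runs runs runs the runs runs the ⇒ fox fox fox fox S runs runs the runs runs runs the runs runs the ⇒ fox fox fox fox the runs runs the runs runs runs the runs runs the

S ⇒ S runs the   [S -> S runs the]
S runs the ⇒ fox S runs runs the   [S -> fox S runs]
fox S runs runs the ⇒ fox S runs the runs runs the   [S -> S runs the]
fox S runs the runs runs the ⇒ fox fox S runs runs the runs runs the   [S -> fox S runs]
fox fox S runs runs the runs runs the ⇒ fox fox fox S runs runs runs the runs runs the   [S -> fox S runs]
fox fox fox S runs runs runs the runs runs the ⇒ fox fox fox S runs the runs runs runs the runs runs the   [S -> S runs the]
fox fox fox S runs the runs runs runs the runs runs the ⇒ fox fox fox fox S runs runs the runs runs runs the runs runs the   [S -> fox S runs]
fox fox fox fox S runs runs the runs runs runs the runs runs the ⇒ fox fox fox fox the runs runs the runs runs runs the runs runs the   [S -> the]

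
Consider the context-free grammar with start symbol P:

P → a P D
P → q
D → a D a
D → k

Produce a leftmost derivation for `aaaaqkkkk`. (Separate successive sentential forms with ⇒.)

P⇒aPD⇒aaPDD⇒aaaPDDD⇒aaaaPDDDD⇒aaaaqDDDD⇒aaaaqkDDD⇒aaaaqkkDD⇒aaaaqkkkD⇒aaaaqkkkk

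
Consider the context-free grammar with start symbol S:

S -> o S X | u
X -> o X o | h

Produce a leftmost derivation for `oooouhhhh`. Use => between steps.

S=>oSX=>ooSXX=>oooSXXX=>ooooSXXXX=>oooouXXXX=>oooouhXXX=>oooouhhXX=>oooouhhhX=>oooouhhhh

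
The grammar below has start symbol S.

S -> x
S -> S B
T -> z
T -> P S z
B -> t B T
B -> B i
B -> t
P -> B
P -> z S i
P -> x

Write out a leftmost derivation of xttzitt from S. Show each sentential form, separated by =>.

S => SB   [S -> S B]
SB => SBB   [S -> S B]
SBB => SBBB   [S -> S B]
SBBB => xBBB   [S -> x]
xBBB => xBiBB   [B -> B i]
xBiBB => xtBTiBB   [B -> t B T]
xtBTiBB => xttTiBB   [B -> t]
xttTiBB => xttziBB   [T -> z]
xttziBB => xttzitB   [B -> t]
xttzitB => xttzitt   [B -> t]

S => SB => SBB => SBBB => xBBB => xBiBB => xtBTiBB => xttTiBB => xttziBB => xttzitB => xttzitt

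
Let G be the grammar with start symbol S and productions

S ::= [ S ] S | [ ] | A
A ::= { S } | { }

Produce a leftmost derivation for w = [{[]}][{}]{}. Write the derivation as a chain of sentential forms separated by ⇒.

S ⇒ [S]S   [S ::= [ S ] S]
[S]S ⇒ [A]S   [S ::= A]
[A]S ⇒ [{S}]S   [A ::= { S }]
[{S}]S ⇒ [{[]}]S   [S ::= [ ]]
[{[]}]S ⇒ [{[]}][S]S   [S ::= [ S ] S]
[{[]}][S]S ⇒ [{[]}][A]S   [S ::= A]
[{[]}][A]S ⇒ [{[]}][{}]S   [A ::= { }]
[{[]}][{}]S ⇒ [{[]}][{}]A   [S ::= A]
[{[]}][{}]A ⇒ [{[]}][{}]{}   [A ::= { }]

S⇒[S]S⇒[A]S⇒[{S}]S⇒[{[]}]S⇒[{[]}][S]S⇒[{[]}][A]S⇒[{[]}][{}]S⇒[{[]}][{}]A⇒[{[]}][{}]{}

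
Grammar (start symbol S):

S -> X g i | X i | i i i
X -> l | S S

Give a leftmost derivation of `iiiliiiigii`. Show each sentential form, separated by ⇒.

S ⇒ Xi   [S -> X i]
Xi ⇒ SSi   [X -> S S]
SSi ⇒ iiiSi   [S -> i i i]
iiiSi ⇒ iiiXgii   [S -> X g i]
iiiXgii ⇒ iiiSSgii   [X -> S S]
iiiSSgii ⇒ iiiXiSgii   [S -> X i]
iiiXiSgii ⇒ iiiliSgii   [X -> l]
iiiliSgii ⇒ iiiliiiigii   [S -> i i i]

S⇒Xi⇒SSi⇒iiiSi⇒iiiXgii⇒iiiSSgii⇒iiiXiSgii⇒iiiliSgii⇒iiiliiiigii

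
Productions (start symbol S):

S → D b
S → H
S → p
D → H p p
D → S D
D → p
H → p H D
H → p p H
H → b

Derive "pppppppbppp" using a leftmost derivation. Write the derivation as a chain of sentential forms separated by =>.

S=>H=>ppH=>pppHD=>ppppHDD=>pppppHDDD=>pppppppHDDD=>pppppppbDDD=>pppppppbpDD=>pppppppbppD=>pppppppbppp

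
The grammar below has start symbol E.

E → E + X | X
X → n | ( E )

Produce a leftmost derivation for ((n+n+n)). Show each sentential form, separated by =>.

E => X   [E → X]
X => (E)   [X → ( E )]
(E) => (X)   [E → X]
(X) => ((E))   [X → ( E )]
((E)) => ((E+X))   [E → E + X]
((E+X)) => ((E+X+X))   [E → E + X]
((E+X+X)) => ((X+X+X))   [E → X]
((X+X+X)) => ((n+X+X))   [X → n]
((n+X+X)) => ((n+n+X))   [X → n]
((n+n+X)) => ((n+n+n))   [X → n]

E => X => (E) => (X) => ((E)) => ((E+X)) => ((E+X+X)) => ((X+X+X)) => ((n+X+X)) => ((n+n+X)) => ((n+n+n))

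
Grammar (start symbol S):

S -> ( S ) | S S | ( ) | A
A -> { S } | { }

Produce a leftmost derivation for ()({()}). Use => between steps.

S => SS   [S -> S S]
SS => ()S   [S -> ( )]
()S => ()(S)   [S -> ( S )]
()(S) => ()(A)   [S -> A]
()(A) => ()({S})   [A -> { S }]
()({S}) => ()({()})   [S -> ( )]

S=>SS=>()S=>()(S)=>()(A)=>()({S})=>()({()})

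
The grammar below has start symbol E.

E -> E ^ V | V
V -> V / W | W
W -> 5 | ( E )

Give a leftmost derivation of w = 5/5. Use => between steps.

E => V => V/W => W/W => 5/W => 5/5

E => V   [E -> V]
V => V/W   [V -> V / W]
V/W => W/W   [V -> W]
W/W => 5/W   [W -> 5]
5/W => 5/5   [W -> 5]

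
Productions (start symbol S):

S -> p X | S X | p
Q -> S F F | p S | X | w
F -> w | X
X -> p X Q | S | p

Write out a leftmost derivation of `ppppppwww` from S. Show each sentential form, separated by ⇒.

S ⇒ pX ⇒ ppXQ ⇒ pppXQQ ⇒ pppSQQ ⇒ ppppXQQ ⇒ pppppXQQQ ⇒ ppppppQQQ ⇒ ppppppwQQ ⇒ ppppppwwQ ⇒ ppppppwww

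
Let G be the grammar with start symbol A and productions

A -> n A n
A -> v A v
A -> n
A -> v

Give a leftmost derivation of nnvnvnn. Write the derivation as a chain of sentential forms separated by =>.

A => nAn => nnAnn => nnvAvnn => nnvnvnn

A => nAn   [A -> n A n]
nAn => nnAnn   [A -> n A n]
nnAnn => nnvAvnn   [A -> v A v]
nnvAvnn => nnvnvnn   [A -> n]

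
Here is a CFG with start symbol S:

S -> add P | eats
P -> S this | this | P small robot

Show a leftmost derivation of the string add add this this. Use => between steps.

S => add P => add S this => add add P this => add add this this

S => add P   [S -> add P]
add P => add S this   [P -> S this]
add S this => add add P this   [S -> add P]
add add P this => add add this this   [P -> this]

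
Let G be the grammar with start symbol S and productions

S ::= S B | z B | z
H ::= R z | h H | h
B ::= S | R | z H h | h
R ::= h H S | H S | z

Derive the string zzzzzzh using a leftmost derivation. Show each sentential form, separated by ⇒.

S ⇒ zB ⇒ zS ⇒ zzB ⇒ zzS ⇒ zzzB ⇒ zzzzHh ⇒ zzzzRzh ⇒ zzzzzzh

S ⇒ zB   [S ::= z B]
zB ⇒ zS   [B ::= S]
zS ⇒ zzB   [S ::= z B]
zzB ⇒ zzS   [B ::= S]
zzS ⇒ zzzB   [S ::= z B]
zzzB ⇒ zzzzHh   [B ::= z H h]
zzzzHh ⇒ zzzzRzh   [H ::= R z]
zzzzRzh ⇒ zzzzzzh   [R ::= z]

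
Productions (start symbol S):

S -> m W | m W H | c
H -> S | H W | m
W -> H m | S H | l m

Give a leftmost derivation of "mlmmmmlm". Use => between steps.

S => mWH => mlmH => mlmHW => mlmSW => mlmmWW => mlmmHmW => mlmmmmW => mlmmmmlm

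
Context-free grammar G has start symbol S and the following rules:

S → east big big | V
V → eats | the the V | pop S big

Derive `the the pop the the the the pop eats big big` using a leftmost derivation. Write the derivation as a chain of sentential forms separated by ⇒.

S ⇒ V ⇒ the the V ⇒ the the pop S big ⇒ the the pop V big ⇒ the the pop the the V big ⇒ the the pop the the the the V big ⇒ the the pop the the the the pop S big big ⇒ the the pop the the the the pop V big big ⇒ the the pop the the the the pop eats big big

S ⇒ V   [S → V]
V ⇒ the the V   [V → the the V]
the the V ⇒ the the pop S big   [V → pop S big]
the the pop S big ⇒ the the pop V big   [S → V]
the the pop V big ⇒ the the pop the the V big   [V → the the V]
the the pop the the V big ⇒ the the pop the the the the V big   [V → the the V]
the the pop the the the the V big ⇒ the the pop the the the the pop S big big   [V → pop S big]
the the pop the the the the pop S big big ⇒ the the pop the the the the pop V big big   [S → V]
the the pop the the the the pop V big big ⇒ the the pop the the the the pop eats big big   [V → eats]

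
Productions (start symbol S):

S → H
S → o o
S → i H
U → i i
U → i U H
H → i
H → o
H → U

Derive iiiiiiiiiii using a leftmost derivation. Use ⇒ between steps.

S ⇒ H   [S → H]
H ⇒ U   [H → U]
U ⇒ iUH   [U → i U H]
iUH ⇒ iiUHH   [U → i U H]
iiUHH ⇒ iiiUHHH   [U → i U H]
iiiUHHH ⇒ iiiiiHHH   [U → i i]
iiiiiHHH ⇒ iiiiiUHH   [H → U]
iiiiiUHH ⇒ iiiiiiiHH   [U → i i]
iiiiiiiHH ⇒ iiiiiiiUH   [H → U]
iiiiiiiUH ⇒ iiiiiiiiiH   [U → i i]
iiiiiiiiiH ⇒ iiiiiiiiiU   [H → U]
iiiiiiiiiU ⇒ iiiiiiiiiii   [U → i i]

S ⇒ H ⇒ U ⇒ iUH ⇒ iiUHH ⇒ iiiUHHH ⇒ iiiiiHHH ⇒ iiiiiUHH ⇒ iiiiiiiHH ⇒ iiiiiiiUH ⇒ iiiiiiiiiH ⇒ iiiiiiiiiU ⇒ iiiiiiiiiii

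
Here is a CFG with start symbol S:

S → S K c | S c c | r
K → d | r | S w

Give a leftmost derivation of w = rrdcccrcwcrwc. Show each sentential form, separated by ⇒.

S⇒SKc⇒SKcKc⇒rKcKc⇒rSwcKc⇒rSKcwcKc⇒rSccKcwcKc⇒rSKcccKcwcKc⇒rrKcccKcwcKc⇒rrdcccKcwcKc⇒rrdcccrcwcKc⇒rrdcccrcwcSwc⇒rrdcccrcwcrwc

S ⇒ SKc   [S → S K c]
SKc ⇒ SKcKc   [S → S K c]
SKcKc ⇒ rKcKc   [S → r]
rKcKc ⇒ rSwcKc   [K → S w]
rSwcKc ⇒ rSKcwcKc   [S → S K c]
rSKcwcKc ⇒ rSccKcwcKc   [S → S c c]
rSccKcwcKc ⇒ rSKcccKcwcKc   [S → S K c]
rSKcccKcwcKc ⇒ rrKcccKcwcKc   [S → r]
rrKcccKcwcKc ⇒ rrdcccKcwcKc   [K → d]
rrdcccKcwcKc ⇒ rrdcccrcwcKc   [K → r]
rrdcccrcwcKc ⇒ rrdcccrcwcSwc   [K → S w]
rrdcccrcwcSwc ⇒ rrdcccrcwcrwc   [S → r]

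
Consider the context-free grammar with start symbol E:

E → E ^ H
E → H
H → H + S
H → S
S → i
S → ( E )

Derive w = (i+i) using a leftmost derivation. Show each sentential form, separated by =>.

E => H   [E → H]
H => S   [H → S]
S => (E)   [S → ( E )]
(E) => (H)   [E → H]
(H) => (H+S)   [H → H + S]
(H+S) => (S+S)   [H → S]
(S+S) => (i+S)   [S → i]
(i+S) => (i+i)   [S → i]

E=>H=>S=>(E)=>(H)=>(H+S)=>(S+S)=>(i+S)=>(i+i)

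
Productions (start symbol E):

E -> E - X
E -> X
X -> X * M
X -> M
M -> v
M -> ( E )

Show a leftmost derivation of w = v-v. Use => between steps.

E => E-X   [E -> E - X]
E-X => X-X   [E -> X]
X-X => M-X   [X -> M]
M-X => v-X   [M -> v]
v-X => v-M   [X -> M]
v-M => v-v   [M -> v]

E=>E-X=>X-X=>M-X=>v-X=>v-M=>v-v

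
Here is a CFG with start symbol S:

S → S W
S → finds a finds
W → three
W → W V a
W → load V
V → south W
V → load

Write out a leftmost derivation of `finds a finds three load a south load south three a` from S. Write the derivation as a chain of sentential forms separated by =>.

S => S W => finds a finds W => finds a finds W V a => finds a finds W V a V a => finds a finds three V a V a => finds a finds three load a V a => finds a finds three load a south W a => finds a finds three load a south load V a => finds a finds three load a south load south W a => finds a finds three load a south load south three a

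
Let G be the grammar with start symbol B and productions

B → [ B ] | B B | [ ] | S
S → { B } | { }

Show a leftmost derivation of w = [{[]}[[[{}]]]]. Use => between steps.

B => [B] => [BB] => [SB] => [{B}B] => [{[]}B] => [{[]}[B]] => [{[]}[[B]]] => [{[]}[[[B]]]] => [{[]}[[[S]]]] => [{[]}[[[{}]]]]

B => [B]   [B → [ B ]]
[B] => [BB]   [B → B B]
[BB] => [SB]   [B → S]
[SB] => [{B}B]   [S → { B }]
[{B}B] => [{[]}B]   [B → [ ]]
[{[]}B] => [{[]}[B]]   [B → [ B ]]
[{[]}[B]] => [{[]}[[B]]]   [B → [ B ]]
[{[]}[[B]]] => [{[]}[[[B]]]]   [B → [ B ]]
[{[]}[[[B]]]] => [{[]}[[[S]]]]   [B → S]
[{[]}[[[S]]]] => [{[]}[[[{}]]]]   [S → { }]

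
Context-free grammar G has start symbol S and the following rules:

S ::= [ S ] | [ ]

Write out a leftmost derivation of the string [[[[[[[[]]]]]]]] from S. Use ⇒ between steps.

S ⇒ [S] ⇒ [[S]] ⇒ [[[S]]] ⇒ [[[[S]]]] ⇒ [[[[[S]]]]] ⇒ [[[[[[S]]]]]] ⇒ [[[[[[[S]]]]]]] ⇒ [[[[[[[[]]]]]]]]

S ⇒ [S]   [S ::= [ S ]]
[S] ⇒ [[S]]   [S ::= [ S ]]
[[S]] ⇒ [[[S]]]   [S ::= [ S ]]
[[[S]]] ⇒ [[[[S]]]]   [S ::= [ S ]]
[[[[S]]]] ⇒ [[[[[S]]]]]   [S ::= [ S ]]
[[[[[S]]]]] ⇒ [[[[[[S]]]]]]   [S ::= [ S ]]
[[[[[[S]]]]]] ⇒ [[[[[[[S]]]]]]]   [S ::= [ S ]]
[[[[[[[S]]]]]]] ⇒ [[[[[[[[]]]]]]]]   [S ::= [ ]]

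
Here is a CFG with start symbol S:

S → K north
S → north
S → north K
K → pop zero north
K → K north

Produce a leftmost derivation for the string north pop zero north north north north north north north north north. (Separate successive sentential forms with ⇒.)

S ⇒ north K ⇒ north K north ⇒ north K north north ⇒ north K north north north ⇒ north K north north north north ⇒ north K north north north north north ⇒ north K north north north north north north ⇒ north K north north north north north north north ⇒ north K north north north north north north north north ⇒ north pop zero north north north north north north north north north

S ⇒ north K   [S → north K]
north K ⇒ north K north   [K → K north]
north K north ⇒ north K north north   [K → K north]
north K north north ⇒ north K north north north   [K → K north]
north K north north north ⇒ north K north north north north   [K → K north]
north K north north north north ⇒ north K north north north north north   [K → K north]
north K north north north north north ⇒ north K north north north north north north   [K → K north]
north K north north north north north north ⇒ north K north north north north north north north   [K → K north]
north K north north north north north north north ⇒ north K north north north north north north north north   [K → K north]
north K north north north north north north north north ⇒ north pop zero north north north north north north north north north   [K → pop zero north]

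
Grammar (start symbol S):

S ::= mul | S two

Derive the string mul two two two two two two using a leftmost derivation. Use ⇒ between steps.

S ⇒ S two   [S ::= S two]
S two ⇒ S two two   [S ::= S two]
S two two ⇒ S two two two   [S ::= S two]
S two two two ⇒ S two two two two   [S ::= S two]
S two two two two ⇒ S two two two two two   [S ::= S two]
S two two two two two ⇒ S two two two two two two   [S ::= S two]
S two two two two two two ⇒ mul two two two two two two   [S ::= mul]

S ⇒ S two ⇒ S two two ⇒ S two two two ⇒ S two two two two ⇒ S two two two two two ⇒ S two two two two two two ⇒ mul two two two two two two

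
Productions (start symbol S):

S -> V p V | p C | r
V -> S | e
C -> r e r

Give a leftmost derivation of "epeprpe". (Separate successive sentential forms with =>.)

S=>VpV=>SpV=>VpVpV=>epVpV=>epepV=>epepS=>epepVpV=>epepSpV=>epeprpV=>epeprpe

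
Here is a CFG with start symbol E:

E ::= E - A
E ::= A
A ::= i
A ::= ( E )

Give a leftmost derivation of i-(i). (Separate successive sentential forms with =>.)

E => E-A   [E ::= E - A]
E-A => A-A   [E ::= A]
A-A => i-A   [A ::= i]
i-A => i-(E)   [A ::= ( E )]
i-(E) => i-(A)   [E ::= A]
i-(A) => i-(i)   [A ::= i]

E => E-A => A-A => i-A => i-(E) => i-(A) => i-(i)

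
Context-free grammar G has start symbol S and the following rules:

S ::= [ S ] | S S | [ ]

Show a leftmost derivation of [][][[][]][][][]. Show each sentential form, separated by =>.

S=>SS=>SSS=>[]SS=>[]SSS=>[]SSSS=>[][]SSS=>[][]SSSS=>[][][S]SSS=>[][][SS]SSS=>[][][[]S]SSS=>[][][[][]]SSS=>[][][[][]][]SS=>[][][[][]][][]S=>[][][[][]][][][]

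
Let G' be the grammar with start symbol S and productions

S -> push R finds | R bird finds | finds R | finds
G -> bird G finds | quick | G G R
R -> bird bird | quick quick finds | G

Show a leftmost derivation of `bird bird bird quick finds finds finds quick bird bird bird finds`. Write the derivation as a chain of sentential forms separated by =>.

S => R bird finds => G bird finds => G G R bird finds => bird G finds G R bird finds => bird bird G finds finds G R bird finds => bird bird bird G finds finds finds G R bird finds => bird bird bird quick finds finds finds G R bird finds => bird bird bird quick finds finds finds quick R bird finds => bird bird bird quick finds finds finds quick bird bird bird finds

S => R bird finds   [S -> R bird finds]
R bird finds => G bird finds   [R -> G]
G bird finds => G G R bird finds   [G -> G G R]
G G R bird finds => bird G finds G R bird finds   [G -> bird G finds]
bird G finds G R bird finds => bird bird G finds finds G R bird finds   [G -> bird G finds]
bird bird G finds finds G R bird finds => bird bird bird G finds finds finds G R bird finds   [G -> bird G finds]
bird bird bird G finds finds finds G R bird finds => bird bird bird quick finds finds finds G R bird finds   [G -> quick]
bird bird bird quick finds finds finds G R bird finds => bird bird bird quick finds finds finds quick R bird finds   [G -> quick]
bird bird bird quick finds finds finds quick R bird finds => bird bird bird quick finds finds finds quick bird bird bird finds   [R -> bird bird]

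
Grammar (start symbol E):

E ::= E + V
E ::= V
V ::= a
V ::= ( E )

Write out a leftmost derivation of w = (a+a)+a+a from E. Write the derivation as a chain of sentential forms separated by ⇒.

E ⇒ E+V ⇒ E+V+V ⇒ V+V+V ⇒ (E)+V+V ⇒ (E+V)+V+V ⇒ (V+V)+V+V ⇒ (a+V)+V+V ⇒ (a+a)+V+V ⇒ (a+a)+a+V ⇒ (a+a)+a+a

E ⇒ E+V   [E ::= E + V]
E+V ⇒ E+V+V   [E ::= E + V]
E+V+V ⇒ V+V+V   [E ::= V]
V+V+V ⇒ (E)+V+V   [V ::= ( E )]
(E)+V+V ⇒ (E+V)+V+V   [E ::= E + V]
(E+V)+V+V ⇒ (V+V)+V+V   [E ::= V]
(V+V)+V+V ⇒ (a+V)+V+V   [V ::= a]
(a+V)+V+V ⇒ (a+a)+V+V   [V ::= a]
(a+a)+V+V ⇒ (a+a)+a+V   [V ::= a]
(a+a)+a+V ⇒ (a+a)+a+a   [V ::= a]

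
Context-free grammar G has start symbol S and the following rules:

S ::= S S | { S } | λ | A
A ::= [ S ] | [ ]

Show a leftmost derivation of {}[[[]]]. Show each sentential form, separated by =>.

S => SS => {S}S => {}S => {}A => {}[S] => {}[A] => {}[[S]] => {}[[A]] => {}[[[]]]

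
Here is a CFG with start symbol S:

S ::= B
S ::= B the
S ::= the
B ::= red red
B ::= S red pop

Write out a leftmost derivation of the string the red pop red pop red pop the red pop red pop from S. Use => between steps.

S => B => S red pop => B red pop => S red pop red pop => B the red pop red pop => S red pop the red pop red pop => B red pop the red pop red pop => S red pop red pop the red pop red pop => B red pop red pop the red pop red pop => S red pop red pop red pop the red pop red pop => the red pop red pop red pop the red pop red pop

S => B   [S ::= B]
B => S red pop   [B ::= S red pop]
S red pop => B red pop   [S ::= B]
B red pop => S red pop red pop   [B ::= S red pop]
S red pop red pop => B the red pop red pop   [S ::= B the]
B the red pop red pop => S red pop the red pop red pop   [B ::= S red pop]
S red pop the red pop red pop => B red pop the red pop red pop   [S ::= B]
B red pop the red pop red pop => S red pop red pop the red pop red pop   [B ::= S red pop]
S red pop red pop the red pop red pop => B red pop red pop the red pop red pop   [S ::= B]
B red pop red pop the red pop red pop => S red pop red pop red pop the red pop red pop   [B ::= S red pop]
S red pop red pop red pop the red pop red pop => the red pop red pop red pop the red pop red pop   [S ::= the]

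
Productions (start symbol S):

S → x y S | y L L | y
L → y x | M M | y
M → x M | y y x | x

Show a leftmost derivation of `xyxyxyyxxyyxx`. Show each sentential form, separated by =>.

S => xyS   [S → x y S]
xyS => xyxyS   [S → x y S]
xyxyS => xyxyxyS   [S → x y S]
xyxyxyS => xyxyxyyLL   [S → y L L]
xyxyxyyLL => xyxyxyyMML   [L → M M]
xyxyxyyMML => xyxyxyyxML   [M → x]
xyxyxyyxML => xyxyxyyxxL   [M → x]
xyxyxyyxxL => xyxyxyyxxMM   [L → M M]
xyxyxyyxxMM => xyxyxyyxxyyxM   [M → y y x]
xyxyxyyxxyyxM => xyxyxyyxxyyxx   [M → x]

S => xyS => xyxyS => xyxyxyS => xyxyxyyLL => xyxyxyyMML => xyxyxyyxML => xyxyxyyxxL => xyxyxyyxxMM => xyxyxyyxxyyxM => xyxyxyyxxyyxx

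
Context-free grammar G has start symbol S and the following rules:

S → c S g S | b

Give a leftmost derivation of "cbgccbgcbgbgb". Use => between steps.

S => cSgS => cbgS => cbgcSgS => cbgccSgSgS => cbgccbgSgS => cbgccbgcSgSgS => cbgccbgcbgSgS => cbgccbgcbgbgS => cbgccbgcbgbgb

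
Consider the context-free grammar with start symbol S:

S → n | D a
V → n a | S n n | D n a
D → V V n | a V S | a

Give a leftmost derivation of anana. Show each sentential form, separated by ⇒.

S⇒Da⇒aVSa⇒anaSa⇒anana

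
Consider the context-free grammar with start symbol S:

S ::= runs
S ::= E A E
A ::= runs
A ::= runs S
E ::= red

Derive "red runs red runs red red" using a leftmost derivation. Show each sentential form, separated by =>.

S => E A E => red A E => red runs S E => red runs E A E E => red runs red A E E => red runs red runs E E => red runs red runs red E => red runs red runs red red

S => E A E   [S ::= E A E]
E A E => red A E   [E ::= red]
red A E => red runs S E   [A ::= runs S]
red runs S E => red runs E A E E   [S ::= E A E]
red runs E A E E => red runs red A E E   [E ::= red]
red runs red A E E => red runs red runs E E   [A ::= runs]
red runs red runs E E => red runs red runs red E   [E ::= red]
red runs red runs red E => red runs red runs red red   [E ::= red]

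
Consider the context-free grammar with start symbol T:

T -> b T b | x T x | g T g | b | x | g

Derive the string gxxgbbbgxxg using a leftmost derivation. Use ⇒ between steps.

T ⇒ gTg ⇒ gxTxg ⇒ gxxTxxg ⇒ gxxgTgxxg ⇒ gxxgbTbgxxg ⇒ gxxgbbbgxxg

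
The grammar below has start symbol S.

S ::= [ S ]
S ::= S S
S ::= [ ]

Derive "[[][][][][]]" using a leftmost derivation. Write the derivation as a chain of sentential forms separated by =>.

S => [S]   [S ::= [ S ]]
[S] => [SS]   [S ::= S S]
[SS] => [SSS]   [S ::= S S]
[SSS] => [SSSS]   [S ::= S S]
[SSSS] => [[]SSS]   [S ::= [ ]]
[[]SSS] => [[]SSSS]   [S ::= S S]
[[]SSSS] => [[][]SSS]   [S ::= [ ]]
[[][]SSS] => [[][][]SS]   [S ::= [ ]]
[[][][]SS] => [[][][][]S]   [S ::= [ ]]
[[][][][]S] => [[][][][][]]   [S ::= [ ]]

S=>[S]=>[SS]=>[SSS]=>[SSSS]=>[[]SSS]=>[[]SSSS]=>[[][]SSS]=>[[][][]SS]=>[[][][][]S]=>[[][][][][]]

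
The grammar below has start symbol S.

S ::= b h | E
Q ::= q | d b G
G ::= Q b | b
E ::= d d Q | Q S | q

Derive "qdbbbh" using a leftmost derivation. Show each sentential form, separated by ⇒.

S ⇒ E   [S ::= E]
E ⇒ QS   [E ::= Q S]
QS ⇒ qS   [Q ::= q]
qS ⇒ qE   [S ::= E]
qE ⇒ qQS   [E ::= Q S]
qQS ⇒ qdbGS   [Q ::= d b G]
qdbGS ⇒ qdbbS   [G ::= b]
qdbbS ⇒ qdbbbh   [S ::= b h]

S ⇒ E ⇒ QS ⇒ qS ⇒ qE ⇒ qQS ⇒ qdbGS ⇒ qdbbS ⇒ qdbbbh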